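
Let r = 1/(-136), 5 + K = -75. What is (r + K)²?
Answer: 118396161/18496 ≈ 6401.2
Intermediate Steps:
K = -80 (K = -5 - 75 = -80)
r = -1/136 ≈ -0.0073529
(r + K)² = (-1/136 - 80)² = (-10881/136)² = 118396161/18496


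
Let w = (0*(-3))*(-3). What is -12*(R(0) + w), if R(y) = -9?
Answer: 108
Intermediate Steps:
w = 0 (w = 0*(-3) = 0)
-12*(R(0) + w) = -12*(-9 + 0) = -12*(-9) = 108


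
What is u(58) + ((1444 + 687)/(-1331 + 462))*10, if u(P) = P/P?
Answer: -20441/869 ≈ -23.522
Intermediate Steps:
u(P) = 1
u(58) + ((1444 + 687)/(-1331 + 462))*10 = 1 + ((1444 + 687)/(-1331 + 462))*10 = 1 + (2131/(-869))*10 = 1 + (2131*(-1/869))*10 = 1 - 2131/869*10 = 1 - 21310/869 = -20441/869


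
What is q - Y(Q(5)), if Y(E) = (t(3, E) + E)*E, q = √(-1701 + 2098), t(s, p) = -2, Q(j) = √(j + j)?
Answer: -10 + √397 + 2*√10 ≈ 16.249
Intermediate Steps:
Q(j) = √2*√j (Q(j) = √(2*j) = √2*√j)
q = √397 ≈ 19.925
Y(E) = E*(-2 + E) (Y(E) = (-2 + E)*E = E*(-2 + E))
q - Y(Q(5)) = √397 - √2*√5*(-2 + √2*√5) = √397 - √10*(-2 + √10)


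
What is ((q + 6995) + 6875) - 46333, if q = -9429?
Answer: -41892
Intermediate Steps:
((q + 6995) + 6875) - 46333 = ((-9429 + 6995) + 6875) - 46333 = (-2434 + 6875) - 46333 = 4441 - 46333 = -41892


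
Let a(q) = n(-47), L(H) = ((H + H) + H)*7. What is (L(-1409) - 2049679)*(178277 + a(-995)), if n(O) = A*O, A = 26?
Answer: -368144795740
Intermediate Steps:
n(O) = 26*O
L(H) = 21*H (L(H) = (2*H + H)*7 = (3*H)*7 = 21*H)
a(q) = -1222 (a(q) = 26*(-47) = -1222)
(L(-1409) - 2049679)*(178277 + a(-995)) = (21*(-1409) - 2049679)*(178277 - 1222) = (-29589 - 2049679)*177055 = -2079268*177055 = -368144795740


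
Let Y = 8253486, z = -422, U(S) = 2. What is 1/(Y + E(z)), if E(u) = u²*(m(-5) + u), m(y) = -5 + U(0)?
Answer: -1/67432214 ≈ -1.4830e-8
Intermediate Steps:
m(y) = -3 (m(y) = -5 + 2 = -3)
E(u) = u²*(-3 + u)
1/(Y + E(z)) = 1/(8253486 + (-422)²*(-3 - 422)) = 1/(8253486 + 178084*(-425)) = 1/(8253486 - 75685700) = 1/(-67432214) = -1/67432214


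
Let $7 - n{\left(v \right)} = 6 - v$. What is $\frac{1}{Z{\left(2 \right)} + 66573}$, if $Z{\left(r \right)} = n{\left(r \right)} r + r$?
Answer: $\frac{1}{66581} \approx 1.5019 \cdot 10^{-5}$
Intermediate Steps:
$n{\left(v \right)} = 1 + v$ ($n{\left(v \right)} = 7 - \left(6 - v\right) = 7 + \left(-6 + v\right) = 1 + v$)
$Z{\left(r \right)} = r + r \left(1 + r\right)$ ($Z{\left(r \right)} = \left(1 + r\right) r + r = r \left(1 + r\right) + r = r + r \left(1 + r\right)$)
$\frac{1}{Z{\left(2 \right)} + 66573} = \frac{1}{2 \left(2 + 2\right) + 66573} = \frac{1}{2 \cdot 4 + 66573} = \frac{1}{8 + 66573} = \frac{1}{66581}$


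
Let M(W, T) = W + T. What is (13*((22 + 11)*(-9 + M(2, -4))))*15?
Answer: -70785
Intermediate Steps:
M(W, T) = T + W
(13*((22 + 11)*(-9 + M(2, -4))))*15 = (13*((22 + 11)*(-9 + (-4 + 2))))*15 = (13*(33*(-9 - 2)))*15 = (13*(33*(-11)))*15 = (13*(-363))*15 = -4719*15 = -70785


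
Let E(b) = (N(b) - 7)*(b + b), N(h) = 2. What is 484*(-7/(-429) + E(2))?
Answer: -377212/39 ≈ -9672.1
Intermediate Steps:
E(b) = -10*b (E(b) = (2 - 7)*(b + b) = -10*b)
484*(-7/(-429) + E(2)) = 484*(-7/(-429) - 10*2) = 484*(-7*(-1/429) - 20) = 484*(7/429 - 20) = 484*(-8573/429) = -377212/39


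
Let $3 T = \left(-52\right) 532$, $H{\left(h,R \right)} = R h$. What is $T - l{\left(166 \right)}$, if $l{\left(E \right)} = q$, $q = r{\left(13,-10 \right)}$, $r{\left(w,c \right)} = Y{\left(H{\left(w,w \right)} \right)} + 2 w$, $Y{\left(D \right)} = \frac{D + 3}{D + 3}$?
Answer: $- \frac{27745}{3} \approx -9248.3$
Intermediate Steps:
$Y{\left(D \right)} = 1$ ($Y{\left(D \right)} = \frac{3 + D}{3 + D} = 1$)
$r{\left(w,c \right)} = 1 + 2 w$
$q = 27$ ($q = 1 + 2 \cdot 13 = 1 + 26 = 27$)
$l{\left(E \right)} = 27$
$T = - \frac{27664}{3}$ ($T = \frac{\left(-52\right) 532}{3} = \frac{1}{3} \left(-27664\right) = - \frac{27664}{3} \approx -9221.3$)
$T - l{\left(166 \right)} = - \frac{27664}{3} - 27 = - \frac{27745}{3}$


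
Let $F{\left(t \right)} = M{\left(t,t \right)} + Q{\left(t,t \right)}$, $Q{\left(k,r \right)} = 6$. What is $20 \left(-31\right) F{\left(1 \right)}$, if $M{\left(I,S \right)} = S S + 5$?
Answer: $-7440$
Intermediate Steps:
$M{\left(I,S \right)} = 5 + S^{2}$ ($M{\left(I,S \right)} = S^{2} + 5 = 5 + S^{2}$)
$F{\left(t \right)} = 11 + t^{2}$ ($F{\left(t \right)} = \left(5 + t^{2}\right) + 6 = 11 + t^{2}$)
$20 \left(-31\right) F{\left(1 \right)} = 20 \left(-31\right) \left(11 + 1^{2}\right) = - 620 \left(11 + 1\right) = \left(-620\right) 12 = -7440$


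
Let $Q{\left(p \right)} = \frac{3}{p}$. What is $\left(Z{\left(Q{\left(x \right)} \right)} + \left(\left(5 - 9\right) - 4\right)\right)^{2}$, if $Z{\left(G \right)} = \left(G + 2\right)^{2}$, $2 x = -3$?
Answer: $64$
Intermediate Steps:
$x = - \frac{3}{2}$ ($x = \frac{1}{2} \left(-3\right) = - \frac{3}{2} \approx -1.5$)
$Z{\left(G \right)} = \left(2 + G\right)^{2}$
$\left(Z{\left(Q{\left(x \right)} \right)} + \left(\left(5 - 9\right) - 4\right)\right)^{2} = \left(\left(2 + \frac{3}{- \frac{3}{2}}\right)^{2} + \left(\left(5 - 9\right) - 4\right)\right)^{2} = \left(\left(2 + 3 \left(- \frac{2}{3}\right)\right)^{2} - 8\right)^{2} = \left(\left(2 - 2\right)^{2} - 8\right)^{2} = \left(0^{2} - 8\right)^{2} = \left(0 - 8\right)^{2} = \left(-8\right)^{2} = 64$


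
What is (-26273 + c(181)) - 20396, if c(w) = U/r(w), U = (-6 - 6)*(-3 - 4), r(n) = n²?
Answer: -1528923025/32761 ≈ -46669.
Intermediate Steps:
U = 84 (U = -12*(-7) = 84)
c(w) = 84/w² (c(w) = 84/(w²) = 84/w²)
(-26273 + c(181)) - 20396 = (-26273 + 84/181²) - 20396 = (-26273 + 84*(1/32761)) - 20396 = (-26273 + 84/32761) - 20396 = -860729669/32761 - 20396 = -1528923025/32761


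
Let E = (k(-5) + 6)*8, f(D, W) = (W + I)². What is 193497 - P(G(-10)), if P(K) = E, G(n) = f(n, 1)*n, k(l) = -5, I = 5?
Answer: 193489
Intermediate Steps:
f(D, W) = (5 + W)² (f(D, W) = (W + 5)² = (5 + W)²)
G(n) = 36*n (G(n) = (5 + 1)²*n = 6²*n = 36*n)
E = 8 (E = (-5 + 6)*8 = 1*8 = 8)
P(K) = 8
193497 - P(G(-10)) = 193497 - 1*8 = 193497 - 8 = 193489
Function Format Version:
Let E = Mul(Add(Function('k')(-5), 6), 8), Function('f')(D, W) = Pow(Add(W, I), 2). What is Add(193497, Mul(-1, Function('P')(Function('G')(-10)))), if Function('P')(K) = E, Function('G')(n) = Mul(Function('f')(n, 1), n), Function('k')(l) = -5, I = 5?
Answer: 193489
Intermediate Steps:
Function('f')(D, W) = Pow(Add(5, W), 2) (Function('f')(D, W) = Pow(Add(W, 5), 2) = Pow(Add(5, W), 2))
Function('G')(n) = Mul(36, n) (Function('G')(n) = Mul(Pow(Add(5, 1), 2), n) = Mul(Pow(6, 2), n) = Mul(36, n))
E = 8 (E = Mul(Add(-5, 6), 8) = Mul(1, 8) = 8)
Function('P')(K) = 8
Add(193497, Mul(-1, Function('P')(Function('G')(-10)))) = Add(193497, Mul(-1, 8)) = Add(193497, -8) = 193489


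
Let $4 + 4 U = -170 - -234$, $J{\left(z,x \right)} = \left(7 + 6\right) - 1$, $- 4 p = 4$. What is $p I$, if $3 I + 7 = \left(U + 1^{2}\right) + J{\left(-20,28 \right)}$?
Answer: $-7$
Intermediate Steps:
$p = -1$ ($p = \left(- \frac{1}{4}\right) 4 = -1$)
$J{\left(z,x \right)} = 12$ ($J{\left(z,x \right)} = 13 - 1 = 12$)
$U = 15$ ($U = -1 + \frac{-170 - -234}{4} = -1 + \frac{-170 + 234}{4} = -1 + \frac{1}{4} \cdot 64 = -1 + 16 = 15$)
$I = 7$ ($I = - \frac{7}{3} + \frac{\left(15 + 1^{2}\right) + 12}{3} = - \frac{7}{3} + \frac{\left(15 + 1\right) + 12}{3} = - \frac{7}{3} + \frac{16 + 12}{3} = - \frac{7}{3} + \frac{1}{3} \cdot 28 = - \frac{7}{3} + \frac{28}{3} = 7$)
$p I = \left(-1\right) 7 = -7$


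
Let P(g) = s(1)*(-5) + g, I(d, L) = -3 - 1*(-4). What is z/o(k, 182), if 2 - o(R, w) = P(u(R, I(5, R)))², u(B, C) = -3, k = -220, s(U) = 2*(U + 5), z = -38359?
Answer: 38359/3967 ≈ 9.6695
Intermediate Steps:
I(d, L) = 1 (I(d, L) = -3 + 4 = 1)
s(U) = 10 + 2*U (s(U) = 2*(5 + U) = 10 + 2*U)
P(g) = -60 + g (P(g) = (10 + 2*1)*(-5) + g = (10 + 2)*(-5) + g = 12*(-5) + g = -60 + g)
o(R, w) = -3967 (o(R, w) = 2 - (-60 - 3)² = 2 - 1*(-63)² = 2 - 1*3969 = 2 - 3969 = -3967)
z/o(k, 182) = -38359/(-3967) = -38359*(-1/3967) = 38359/3967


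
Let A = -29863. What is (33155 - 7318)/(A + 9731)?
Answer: -3691/2876 ≈ -1.2834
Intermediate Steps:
(33155 - 7318)/(A + 9731) = (33155 - 7318)/(-29863 + 9731) = 25837/(-20132) = 25837*(-1/20132) = -3691/2876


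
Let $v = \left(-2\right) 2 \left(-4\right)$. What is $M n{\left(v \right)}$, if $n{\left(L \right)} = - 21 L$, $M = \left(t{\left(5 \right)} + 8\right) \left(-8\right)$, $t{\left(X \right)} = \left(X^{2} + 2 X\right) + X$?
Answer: $129024$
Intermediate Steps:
$t{\left(X \right)} = X^{2} + 3 X$
$v = 16$ ($v = \left(-4\right) \left(-4\right) = 16$)
$M = -384$ ($M = \left(5 \left(3 + 5\right) + 8\right) \left(-8\right) = \left(5 \cdot 8 + 8\right) \left(-8\right) = \left(40 + 8\right) \left(-8\right) = 48 \left(-8\right) = -384$)
$M n{\left(v \right)} = - 384 \left(\left(-21\right) 16\right) = \left(-384\right) \left(-336\right) = 129024$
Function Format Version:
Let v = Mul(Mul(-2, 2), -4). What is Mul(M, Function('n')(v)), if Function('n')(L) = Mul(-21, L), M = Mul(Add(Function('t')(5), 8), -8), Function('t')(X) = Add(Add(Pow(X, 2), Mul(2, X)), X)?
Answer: 129024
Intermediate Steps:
Function('t')(X) = Add(Pow(X, 2), Mul(3, X))
v = 16 (v = Mul(-4, -4) = 16)
M = -384 (M = Mul(Add(Mul(5, Add(3, 5)), 8), -8) = Mul(Add(Mul(5, 8), 8), -8) = Mul(Add(40, 8), -8) = Mul(48, -8) = -384)
Mul(M, Function('n')(v)) = Mul(-384, Mul(-21, 16)) = Mul(-384, -336) = 129024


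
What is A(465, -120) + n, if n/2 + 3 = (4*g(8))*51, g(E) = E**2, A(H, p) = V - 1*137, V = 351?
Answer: 26320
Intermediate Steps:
A(H, p) = 214 (A(H, p) = 351 - 1*137 = 351 - 137 = 214)
n = 26106 (n = -6 + 2*((4*8**2)*51) = -6 + 2*((4*64)*51) = -6 + 2*(256*51) = -6 + 2*13056 = -6 + 26112 = 26106)
A(465, -120) + n = 214 + 26106 = 26320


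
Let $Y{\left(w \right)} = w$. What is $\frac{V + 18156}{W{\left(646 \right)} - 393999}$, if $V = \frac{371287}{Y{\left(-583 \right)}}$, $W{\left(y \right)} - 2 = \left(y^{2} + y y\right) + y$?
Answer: $\frac{10213661}{257266823} \approx 0.039701$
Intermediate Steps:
$W{\left(y \right)} = 2 + y + 2 y^{2}$ ($W{\left(y \right)} = 2 + \left(\left(y^{2} + y y\right) + y\right) = 2 + \left(\left(y^{2} + y^{2}\right) + y\right) = 2 + \left(2 y^{2} + y\right) = 2 + \left(y + 2 y^{2}\right) = 2 + y + 2 y^{2}$)
$V = - \frac{371287}{583}$ ($V = \frac{371287}{-583} = 371287 \left(- \frac{1}{583}\right) = - \frac{371287}{583} \approx -636.86$)
$\frac{V + 18156}{W{\left(646 \right)} - 393999} = \frac{- \frac{371287}{583} + 18156}{\left(2 + 646 + 2 \cdot 646^{2}\right) - 393999} = \frac{10213661}{583 \left(\left(2 + 646 + 2 \cdot 417316\right) - 393999\right)} = \frac{10213661}{583 \left(\left(2 + 646 + 834632\right) - 393999\right)} = \frac{10213661}{583 \left(835280 - 393999\right)} = \frac{10213661}{583 \cdot 441281} = \frac{10213661}{583} \cdot \frac{1}{441281} = \frac{10213661}{257266823}$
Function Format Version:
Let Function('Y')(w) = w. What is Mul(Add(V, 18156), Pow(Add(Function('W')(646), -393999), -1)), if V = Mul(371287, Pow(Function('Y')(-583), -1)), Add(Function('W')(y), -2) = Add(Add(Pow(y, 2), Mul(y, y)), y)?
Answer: Rational(10213661, 257266823) ≈ 0.039701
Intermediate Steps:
Function('W')(y) = Add(2, y, Mul(2, Pow(y, 2))) (Function('W')(y) = Add(2, Add(Add(Pow(y, 2), Mul(y, y)), y)) = Add(2, Add(Add(Pow(y, 2), Pow(y, 2)), y)) = Add(2, Add(Mul(2, Pow(y, 2)), y)) = Add(2, Add(y, Mul(2, Pow(y, 2)))) = Add(2, y, Mul(2, Pow(y, 2))))
V = Rational(-371287, 583) (V = Mul(371287, Pow(-583, -1)) = Mul(371287, Rational(-1, 583)) = Rational(-371287, 583) ≈ -636.86)
Mul(Add(V, 18156), Pow(Add(Function('W')(646), -393999), -1)) = Mul(Add(Rational(-371287, 583), 18156), Pow(Add(Add(2, 646, Mul(2, Pow(646, 2))), -393999), -1)) = Mul(Rational(10213661, 583), Pow(Add(Add(2, 646, Mul(2, 417316)), -393999), -1)) = Mul(Rational(10213661, 583), Pow(Add(Add(2, 646, 834632), -393999), -1)) = Mul(Rational(10213661, 583), Pow(Add(835280, -393999), -1)) = Mul(Rational(10213661, 583), Pow(441281, -1)) = Mul(Rational(10213661, 583), Rational(1, 441281)) = Rational(10213661, 257266823)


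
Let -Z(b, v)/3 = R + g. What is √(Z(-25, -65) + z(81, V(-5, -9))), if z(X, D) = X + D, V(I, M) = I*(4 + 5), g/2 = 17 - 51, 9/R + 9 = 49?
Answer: √95730/20 ≈ 15.470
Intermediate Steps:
R = 9/40 (R = 9/(-9 + 49) = 9/40 ≈ 0.22500)
g = -68 (g = 2*(17 - 51) = 2*(-34) = -68)
V(I, M) = 9*I (V(I, M) = I*9 = 9*I)
Z(b, v) = 8133/40 (Z(b, v) = -3*(9/40 - 68) = -3*(-2711/40) = 8133/40)
z(X, D) = D + X
√(Z(-25, -65) + z(81, V(-5, -9))) = √(8133/40 + (9*(-5) + 81)) = √(8133/40 + (-45 + 81)) = √(8133/40 + 36) = √(9573/40) = √95730/20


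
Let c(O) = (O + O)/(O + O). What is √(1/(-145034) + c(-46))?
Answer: √21034716122/145034 ≈ 1.0000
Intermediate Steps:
c(O) = 1 (c(O) = (2*O)/((2*O)) = (2*O)*(1/(2*O)) = 1)
√(1/(-145034) + c(-46)) = √(1/(-145034) + 1) = √(-1/145034 + 1) = √(145033/145034) = √21034716122/145034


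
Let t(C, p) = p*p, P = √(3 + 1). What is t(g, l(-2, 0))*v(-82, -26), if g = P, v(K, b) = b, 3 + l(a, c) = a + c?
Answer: -650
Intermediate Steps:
l(a, c) = -3 + a + c (l(a, c) = -3 + (a + c) = -3 + a + c)
P = 2 (P = √4 = 2)
g = 2
t(C, p) = p²
t(g, l(-2, 0))*v(-82, -26) = (-3 - 2 + 0)²*(-26) = (-5)²*(-26) = 25*(-26) = -650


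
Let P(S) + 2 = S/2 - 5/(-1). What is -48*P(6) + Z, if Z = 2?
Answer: -286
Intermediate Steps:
P(S) = 3 + S/2 (P(S) = -2 + (S/2 - 5/(-1)) = -2 + (S*(½) - 5*(-1)) = -2 + (S/2 + 5) = -2 + (5 + S/2) = 3 + S/2)
-48*P(6) + Z = -48*(3 + (½)*6) + 2 = -48*(3 + 3) + 2 = -48*6 + 2 = -288 + 2 = -286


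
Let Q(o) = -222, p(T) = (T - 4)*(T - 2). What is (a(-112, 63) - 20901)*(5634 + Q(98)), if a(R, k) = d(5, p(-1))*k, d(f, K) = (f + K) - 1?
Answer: -106638048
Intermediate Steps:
p(T) = (-4 + T)*(-2 + T)
d(f, K) = -1 + K + f (d(f, K) = (K + f) - 1 = -1 + K + f)
a(R, k) = 19*k (a(R, k) = (-1 + (8 + (-1)² - 6*(-1)) + 5)*k = (-1 + (8 + 1 + 6) + 5)*k = (-1 + 15 + 5)*k = 19*k)
(a(-112, 63) - 20901)*(5634 + Q(98)) = (19*63 - 20901)*(5634 - 222) = (1197 - 20901)*5412 = -19704*5412 = -106638048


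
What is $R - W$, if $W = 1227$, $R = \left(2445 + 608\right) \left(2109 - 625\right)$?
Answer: $4529425$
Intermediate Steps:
$R = 4530652$ ($R = 3053 \cdot 1484 = 4530652$)
$R - W = 4530652 - 1227 = 4529425$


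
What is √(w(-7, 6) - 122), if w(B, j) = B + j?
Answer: I*√123 ≈ 11.091*I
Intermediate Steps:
√(w(-7, 6) - 122) = √((-7 + 6) - 122) = √(-1 - 122) = √(-123) = I*√123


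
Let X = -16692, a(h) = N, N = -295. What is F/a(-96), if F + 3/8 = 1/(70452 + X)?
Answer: 20159/15859200 ≈ 0.0012711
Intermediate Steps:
a(h) = -295
F = -20159/53760 (F = -3/8 + 1/(70452 - 16692) = -3/8 + 1/53760 = -20159/53760 ≈ -0.37498)
F/a(-96) = -20159/53760/(-295) = -20159/53760*(-1/295) = 20159/15859200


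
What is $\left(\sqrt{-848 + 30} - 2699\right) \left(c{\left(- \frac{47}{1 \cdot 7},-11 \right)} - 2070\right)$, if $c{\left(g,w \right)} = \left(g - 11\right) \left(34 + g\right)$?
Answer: $\frac{337682686}{49} - \frac{125114 i \sqrt{818}}{49} \approx 6.8915 \cdot 10^{6} - 73028.0 i$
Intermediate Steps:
$c{\left(g,w \right)} = \left(-11 + g\right) \left(34 + g\right)$
$\left(\sqrt{-848 + 30} - 2699\right) \left(c{\left(- \frac{47}{1 \cdot 7},-11 \right)} - 2070\right) = \left(\sqrt{-848 + 30} - 2699\right) \left(\left(-374 + \left(- \frac{47}{1 \cdot 7}\right)^{2} + 23 \left(- \frac{47}{1 \cdot 7}\right)\right) - 2070\right) = \left(\sqrt{-818} - 2699\right) \left(\left(-374 + \left(- \frac{47}{7}\right)^{2} + 23 \left(- \frac{47}{7}\right)\right) - 2070\right) = \left(i \sqrt{818} - 2699\right) \left(\left(-374 + \left(\left(-47\right) \frac{1}{7}\right)^{2} + 23 \left(\left(-47\right) \frac{1}{7}\right)\right) - 2070\right) = \left(-2699 + i \sqrt{818}\right) \left(\left(-374 + \left(- \frac{47}{7}\right)^{2} + 23 \left(- \frac{47}{7}\right)\right) - 2070\right) = \left(-2699 + i \sqrt{818}\right) \left(\left(-374 + \frac{2209}{49} - \frac{1081}{7}\right) - 2070\right) = \left(-2699 + i \sqrt{818}\right) \left(- \frac{23684}{49} - 2070\right) = \left(-2699 + i \sqrt{818}\right) \left(- \frac{125114}{49}\right) = \frac{337682686}{49} - \frac{125114 i \sqrt{818}}{49}$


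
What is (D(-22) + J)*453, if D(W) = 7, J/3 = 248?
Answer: 340203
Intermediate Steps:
J = 744 (J = 3*248 = 744)
(D(-22) + J)*453 = (7 + 744)*453 = 751*453 = 340203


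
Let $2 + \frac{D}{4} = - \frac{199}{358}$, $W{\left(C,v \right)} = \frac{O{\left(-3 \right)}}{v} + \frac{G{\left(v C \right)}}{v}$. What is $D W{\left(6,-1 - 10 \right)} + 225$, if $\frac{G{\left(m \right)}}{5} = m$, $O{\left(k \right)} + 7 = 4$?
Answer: $- \frac{166365}{1969} \approx -84.492$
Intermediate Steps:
$O{\left(k \right)} = -3$ ($O{\left(k \right)} = -7 + 4 = -3$)
$G{\left(m \right)} = 5 m$
$W{\left(C,v \right)} = - \frac{3}{v} + 5 C$ ($W{\left(C,v \right)} = - \frac{3}{v} + \frac{5 v C}{v} = - \frac{3}{v} + \frac{5 C v}{v} = - \frac{3}{v} + 5 C$)
$D = - \frac{1830}{179}$ ($D = -8 + 4 \left(- \frac{199}{358}\right) = -8 - \frac{398}{179} = - \frac{1830}{179} \approx -10.223$)
$D W{\left(6,-1 - 10 \right)} + 225 = - \frac{1830 \left(- \frac{3}{-1 - 10} + 5 \cdot 6\right)}{179} + 225 = - \frac{1830 \left(- \frac{3}{-1 - 10} + 30\right)}{179} + 225 = - \frac{1830 \left(- \frac{3}{-11} + 30\right)}{179} + 225 = - \frac{1830 \left(\left(-3\right) \left(- \frac{1}{11}\right) + 30\right)}{179} + 225 = - \frac{1830 \left(\frac{3}{11} + 30\right)}{179} + 225 = \left(- \frac{1830}{179}\right) \frac{333}{11} + 225 = - \frac{609390}{1969} + 225 = - \frac{166365}{1969}$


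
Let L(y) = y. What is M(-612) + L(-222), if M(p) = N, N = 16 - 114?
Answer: -320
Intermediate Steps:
N = -98
M(p) = -98
M(-612) + L(-222) = -98 - 222 = -320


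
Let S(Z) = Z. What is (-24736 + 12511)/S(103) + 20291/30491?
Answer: -370662502/3140573 ≈ -118.02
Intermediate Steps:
(-24736 + 12511)/S(103) + 20291/30491 = (-24736 + 12511)/103 + 20291/30491 = -12225*1/103 + 20291*(1/30491) = -12225/103 + 20291/30491 = -370662502/3140573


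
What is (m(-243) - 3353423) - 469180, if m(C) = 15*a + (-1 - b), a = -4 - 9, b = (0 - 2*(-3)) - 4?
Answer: -3822801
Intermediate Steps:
b = 2 (b = (0 + 6) - 4 = 6 - 4 = 2)
a = -13
m(C) = -198 (m(C) = 15*(-13) + (-1 - 1*2) = -195 + (-1 - 2) = -195 - 3 = -198)
(m(-243) - 3353423) - 469180 = (-198 - 3353423) - 469180 = -3353621 - 469180 = -3822801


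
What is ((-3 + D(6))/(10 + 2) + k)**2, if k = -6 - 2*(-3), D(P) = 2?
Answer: 1/144 ≈ 0.0069444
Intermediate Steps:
k = 0 (k = -6 - 1*(-6) = -6 + 6 = 0)
((-3 + D(6))/(10 + 2) + k)**2 = ((-3 + 2)/(10 + 2) + 0)**2 = (-1/12 + 0)**2 = (-1/12)**2 = 1/144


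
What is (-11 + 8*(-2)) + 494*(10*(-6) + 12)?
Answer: -23739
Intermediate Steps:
(-11 + 8*(-2)) + 494*(10*(-6) + 12) = (-11 - 16) + 494*(-60 + 12) = -27 + 494*(-48) = -27 - 23712 = -23739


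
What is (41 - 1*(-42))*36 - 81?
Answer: 2907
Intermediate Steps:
(41 - 1*(-42))*36 - 81 = (41 + 42)*36 - 81 = 83*36 - 81 = 2988 - 81 = 2907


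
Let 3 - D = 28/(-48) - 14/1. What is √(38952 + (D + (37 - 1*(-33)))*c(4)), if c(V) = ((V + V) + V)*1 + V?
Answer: 2*√90795/3 ≈ 200.88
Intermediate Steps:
D = 211/12 (D = 3 - (28/(-48) - 14/1) = 3 - (28*(-1/48) - 14*1) = 3 - (-7/12 - 14) = 3 - 1*(-175/12) = 3 + 175/12 = 211/12 ≈ 17.583)
c(V) = 4*V (c(V) = (2*V + V)*1 + V = (3*V)*1 + V = 3*V + V = 4*V)
√(38952 + (D + (37 - 1*(-33)))*c(4)) = √(38952 + (211/12 + (37 - 1*(-33)))*(4*4)) = √(38952 + (211/12 + (37 + 33))*16) = √(38952 + (211/12 + 70)*16) = √(38952 + (1051/12)*16) = √(38952 + 4204/3) = √(121060/3) = 2*√90795/3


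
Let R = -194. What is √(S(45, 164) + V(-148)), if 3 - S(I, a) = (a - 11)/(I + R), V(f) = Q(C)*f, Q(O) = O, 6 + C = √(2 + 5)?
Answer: 2*√(4950972 - 821437*√7)/149 ≈ 22.371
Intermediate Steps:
C = -6 + √7 (C = -6 + √(2 + 5) = -6 + √7 ≈ -3.3542)
V(f) = f*(-6 + √7) (V(f) = (-6 + √7)*f = f*(-6 + √7))
S(I, a) = 3 - (-11 + a)/(-194 + I) (S(I, a) = 3 - (a - 11)/(I - 194) = 3 - (-11 + a)/(-194 + I))
√(S(45, 164) + V(-148)) = √((-571 - 1*164 + 3*45)/(-194 + 45) - 148*(-6 + √7)) = √((-571 - 164 + 135)/(-149) + (888 - 148*√7)) = √(-1/149*(-600) + (888 - 148*√7)) = √(600/149 + (888 - 148*√7)) = √(132912/149 - 148*√7)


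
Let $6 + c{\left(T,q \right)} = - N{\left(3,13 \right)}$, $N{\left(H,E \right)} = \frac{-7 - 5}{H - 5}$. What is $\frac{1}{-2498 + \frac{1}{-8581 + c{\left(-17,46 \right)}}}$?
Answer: $- \frac{8593}{21465315} \approx -0.00040032$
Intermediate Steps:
$N{\left(H,E \right)} = - \frac{12}{-5 + H}$
$c{\left(T,q \right)} = -12$ ($c{\left(T,q \right)} = -6 - - \frac{12}{-5 + 3} = -6 - - \frac{12}{-2} = -6 - \left(-12\right) \left(- \frac{1}{2}\right) = -6 - 6 = -12$)
$\frac{1}{-2498 + \frac{1}{-8581 + c{\left(-17,46 \right)}}} = \frac{1}{-2498 + \frac{1}{-8581 - 12}} = \frac{1}{-2498 + \frac{1}{-8593}} = \frac{1}{-2498 - \frac{1}{8593}} = \frac{1}{- \frac{21465315}{8593}} = - \frac{8593}{21465315}$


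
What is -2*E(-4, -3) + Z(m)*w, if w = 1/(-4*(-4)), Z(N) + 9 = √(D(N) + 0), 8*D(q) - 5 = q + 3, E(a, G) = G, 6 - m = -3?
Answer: 87/16 + √34/64 ≈ 5.5286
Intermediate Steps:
m = 9 (m = 6 - 1*(-3) = 6 + 3 = 9)
D(q) = 1 + q/8 (D(q) = 5/8 + (q + 3)/8 = 5/8 + (3 + q)/8 = 5/8 + (3/8 + q/8) = 1 + q/8)
Z(N) = -9 + √(1 + N/8) (Z(N) = -9 + √((1 + N/8) + 0) = -9 + √(1 + N/8))
w = 1/16 ≈ 0.062500
-2*E(-4, -3) + Z(m)*w = -2*(-3) + (-9 + √(16 + 2*9)/4)*(1/16) = 6 + (-9 + √(16 + 18)/4)*(1/16) = 6 + (-9 + √34/4)*(1/16) = 6 + (-9/16 + √34/64) = 87/16 + √34/64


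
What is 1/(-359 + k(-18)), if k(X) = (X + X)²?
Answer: 1/937 ≈ 0.0010672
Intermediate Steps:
k(X) = 4*X² (k(X) = (2*X)² = 4*X²)
1/(-359 + k(-18)) = 1/(-359 + 4*(-18)²) = 1/(-359 + 4*324) = 1/(-359 + 1296) = 1/937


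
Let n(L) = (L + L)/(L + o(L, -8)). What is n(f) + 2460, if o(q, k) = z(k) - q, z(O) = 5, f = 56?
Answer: 12412/5 ≈ 2482.4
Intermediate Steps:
o(q, k) = 5 - q
n(L) = 2*L/5 (n(L) = (L + L)/(L + (5 - L)) = (2*L)/5 = (2*L)*(1/5) = 2*L/5)
n(f) + 2460 = (2/5)*56 + 2460 = 112/5 + 2460 = 12412/5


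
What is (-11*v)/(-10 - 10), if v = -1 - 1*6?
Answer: -77/20 ≈ -3.8500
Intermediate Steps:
v = -7 (v = -1 - 6 = -7)
(-11*v)/(-10 - 10) = (-11*(-7))/(-10 - 10) = 77/(-20) = 77*(-1/20) = -77/20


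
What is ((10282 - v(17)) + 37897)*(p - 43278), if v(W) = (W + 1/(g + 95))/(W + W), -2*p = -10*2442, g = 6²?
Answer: -3333395048292/2227 ≈ -1.4968e+9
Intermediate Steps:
g = 36
p = 12210 (p = -(-5)*2442 = -½*(-24420) = 12210)
v(W) = (1/131 + W)/(2*W) (v(W) = (W + 1/(36 + 95))/(W + W) = (W + 1/131)/((2*W)) = (W + 1/131)*(1/(2*W)) = (1/131 + W)*(1/(2*W)) = (1/131 + W)/(2*W))
((10282 - v(17)) + 37897)*(p - 43278) = ((10282 - (1 + 131*17)/(262*17)) + 37897)*(12210 - 43278) = ((10282 - (1 + 2227)/(262*17)) + 37897)*(-31068) = ((10282 - 2228/(262*17)) + 37897)*(-31068) = ((10282 - 1*1114/2227) + 37897)*(-31068) = ((10282 - 1114/2227) + 37897)*(-31068) = (22896900/2227 + 37897)*(-31068) = (107293519/2227)*(-31068) = -3333395048292/2227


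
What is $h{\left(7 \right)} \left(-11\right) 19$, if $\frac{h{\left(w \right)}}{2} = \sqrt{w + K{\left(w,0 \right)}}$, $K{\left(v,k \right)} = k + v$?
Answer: $- 418 \sqrt{14} \approx -1564.0$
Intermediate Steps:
$h{\left(w \right)} = 2 \sqrt{2} \sqrt{w}$ ($h{\left(w \right)} = 2 \sqrt{w + \left(0 + w\right)} = 2 \sqrt{w + w} = 2 \sqrt{2 w} = 2 \sqrt{2} \sqrt{w}$)
$h{\left(7 \right)} \left(-11\right) 19 = 2 \sqrt{2} \sqrt{7} \left(-11\right) 19 = 2 \sqrt{14} \left(-11\right) 19 = - 22 \sqrt{14} \cdot 19 = - 418 \sqrt{14}$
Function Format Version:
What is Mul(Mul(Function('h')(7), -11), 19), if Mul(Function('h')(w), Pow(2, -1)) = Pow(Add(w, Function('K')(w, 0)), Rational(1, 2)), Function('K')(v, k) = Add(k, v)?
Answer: Mul(-418, Pow(14, Rational(1, 2))) ≈ -1564.0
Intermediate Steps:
Function('h')(w) = Mul(2, Pow(2, Rational(1, 2)), Pow(w, Rational(1, 2))) (Function('h')(w) = Mul(2, Pow(Add(w, Add(0, w)), Rational(1, 2))) = Mul(2, Pow(Add(w, w), Rational(1, 2))) = Mul(2, Pow(Mul(2, w), Rational(1, 2))) = Mul(2, Mul(Pow(2, Rational(1, 2)), Pow(w, Rational(1, 2)))) = Mul(2, Pow(2, Rational(1, 2)), Pow(w, Rational(1, 2))))
Mul(Mul(Function('h')(7), -11), 19) = Mul(Mul(Mul(2, Pow(2, Rational(1, 2)), Pow(7, Rational(1, 2))), -11), 19) = Mul(Mul(Mul(2, Pow(14, Rational(1, 2))), -11), 19) = Mul(Mul(-22, Pow(14, Rational(1, 2))), 19) = Mul(-418, Pow(14, Rational(1, 2)))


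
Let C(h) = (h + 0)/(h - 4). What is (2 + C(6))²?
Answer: 25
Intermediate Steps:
C(h) = h/(-4 + h)
(2 + C(6))² = (2 + 6/(-4 + 6))² = (2 + 6/2)² = (2 + 6*(½))² = (2 + 3)² = 5² = 25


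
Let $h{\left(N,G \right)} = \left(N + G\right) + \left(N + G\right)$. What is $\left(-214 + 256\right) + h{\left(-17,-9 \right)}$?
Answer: $-10$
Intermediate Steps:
$h{\left(N,G \right)} = 2 G + 2 N$ ($h{\left(N,G \right)} = \left(G + N\right) + \left(G + N\right) = 2 G + 2 N$)
$\left(-214 + 256\right) + h{\left(-17,-9 \right)} = \left(-214 + 256\right) + \left(2 \left(-9\right) + 2 \left(-17\right)\right) = 42 - 52 = -10$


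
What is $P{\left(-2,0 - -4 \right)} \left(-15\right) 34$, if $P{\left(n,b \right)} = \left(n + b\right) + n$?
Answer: $0$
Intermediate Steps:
$P{\left(n,b \right)} = b + 2 n$ ($P{\left(n,b \right)} = \left(b + n\right) + n = b + 2 n$)
$P{\left(-2,0 - -4 \right)} \left(-15\right) 34 = \left(\left(0 - -4\right) + 2 \left(-2\right)\right) \left(-15\right) 34 = \left(\left(0 + 4\right) - 4\right) \left(-15\right) 34 = \left(4 - 4\right) \left(-15\right) 34 = 0 \left(-15\right) 34 = 0 \cdot 34 = 0$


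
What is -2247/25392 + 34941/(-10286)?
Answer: -151722419/43530352 ≈ -3.4854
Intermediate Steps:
-2247/25392 + 34941/(-10286) = -2247*1/25392 + 34941*(-1/10286) = -749/8464 - 34941/10286 = -151722419/43530352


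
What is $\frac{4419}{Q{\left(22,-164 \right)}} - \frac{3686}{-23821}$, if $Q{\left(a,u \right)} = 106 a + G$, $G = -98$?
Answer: $\frac{113499523}{53216114} \approx 2.1328$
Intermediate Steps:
$Q{\left(a,u \right)} = -98 + 106 a$ ($Q{\left(a,u \right)} = 106 a - 98 = -98 + 106 a$)
$\frac{4419}{Q{\left(22,-164 \right)}} - \frac{3686}{-23821} = \frac{4419}{-98 + 106 \cdot 22} - \frac{3686}{-23821} = \frac{4419}{-98 + 2332} - - \frac{3686}{23821} = \frac{4419}{2234} + \frac{3686}{23821} = \frac{113499523}{53216114}$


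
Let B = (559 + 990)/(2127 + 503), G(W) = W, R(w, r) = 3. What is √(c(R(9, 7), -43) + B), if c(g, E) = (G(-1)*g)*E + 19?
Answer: 3*√114197230/2630 ≈ 12.190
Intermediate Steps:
B = 1549/2630 ≈ 0.58897
c(g, E) = 19 - E*g (c(g, E) = (-g)*E + 19 = -E*g + 19 = 19 - E*g)
√(c(R(9, 7), -43) + B) = √((19 - 1*(-43)*3) + 1549/2630) = √((19 + 129) + 1549/2630) = √(148 + 1549/2630) = √(390789/2630) = 3*√114197230/2630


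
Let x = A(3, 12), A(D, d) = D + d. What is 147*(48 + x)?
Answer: 9261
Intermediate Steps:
x = 15 (x = 3 + 12 = 15)
147*(48 + x) = 147*(48 + 15) = 147*63 = 9261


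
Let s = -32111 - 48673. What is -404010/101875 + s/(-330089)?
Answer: -1472110434/395621375 ≈ -3.7210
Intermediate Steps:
s = -80784
-404010/101875 + s/(-330089) = -404010/101875 - 80784/(-330089) = -404010*1/101875 - 80784*(-1/330089) = -80802/20375 + 4752/19417 = -1472110434/395621375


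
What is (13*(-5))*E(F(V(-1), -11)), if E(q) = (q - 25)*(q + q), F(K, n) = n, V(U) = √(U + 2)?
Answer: -51480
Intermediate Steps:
V(U) = √(2 + U)
E(q) = 2*q*(-25 + q) (E(q) = (-25 + q)*(2*q) = 2*q*(-25 + q))
(13*(-5))*E(F(V(-1), -11)) = (13*(-5))*(2*(-11)*(-25 - 11)) = -130*(-11)*(-36) = -65*792 = -51480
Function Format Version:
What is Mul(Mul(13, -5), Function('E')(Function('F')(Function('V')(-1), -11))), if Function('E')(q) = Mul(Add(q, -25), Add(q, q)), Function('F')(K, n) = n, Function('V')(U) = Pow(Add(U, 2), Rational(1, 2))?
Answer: -51480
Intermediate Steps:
Function('V')(U) = Pow(Add(2, U), Rational(1, 2))
Function('E')(q) = Mul(2, q, Add(-25, q)) (Function('E')(q) = Mul(Add(-25, q), Mul(2, q)) = Mul(2, q, Add(-25, q)))
Mul(Mul(13, -5), Function('E')(Function('F')(Function('V')(-1), -11))) = Mul(Mul(13, -5), Mul(2, -11, Add(-25, -11))) = Mul(-65, Mul(2, -11, -36)) = Mul(-65, 792) = -51480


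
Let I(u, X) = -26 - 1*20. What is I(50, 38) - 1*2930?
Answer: -2976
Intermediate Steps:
I(u, X) = -46 (I(u, X) = -26 - 20 = -46)
I(50, 38) - 1*2930 = -46 - 1*2930 = -46 - 2930 = -2976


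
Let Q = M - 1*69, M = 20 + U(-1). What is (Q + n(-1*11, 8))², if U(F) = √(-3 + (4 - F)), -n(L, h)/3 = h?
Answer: (73 - √2)² ≈ 5124.5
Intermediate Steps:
n(L, h) = -3*h
U(F) = √(1 - F)
M = 20 + √2 (M = 20 + √(1 - 1*(-1)) = 20 + √(1 + 1) = 20 + √2 ≈ 21.414)
Q = -49 + √2 (Q = (20 + √2) - 1*69 = (20 + √2) - 69 = -49 + √2 ≈ -47.586)
(Q + n(-1*11, 8))² = ((-49 + √2) - 3*8)² = ((-49 + √2) - 24)² = (-73 + √2)²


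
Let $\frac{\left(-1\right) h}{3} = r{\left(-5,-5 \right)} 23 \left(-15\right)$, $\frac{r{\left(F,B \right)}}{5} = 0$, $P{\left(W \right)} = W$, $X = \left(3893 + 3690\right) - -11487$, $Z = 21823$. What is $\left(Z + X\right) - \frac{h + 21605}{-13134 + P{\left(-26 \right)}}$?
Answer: $\frac{107634697}{2632} \approx 40895.0$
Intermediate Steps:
$X = 19070$ ($X = 7583 + 11487 = 19070$)
$r{\left(F,B \right)} = 0$ ($r{\left(F,B \right)} = 5 \cdot 0 = 0$)
$h = 0$ ($h = - 3 \cdot 0 \cdot 23 \left(-15\right) = - 3 \cdot 0 \left(-15\right) = \left(-3\right) 0 = 0$)
$\left(Z + X\right) - \frac{h + 21605}{-13134 + P{\left(-26 \right)}} = \left(21823 + 19070\right) - \frac{0 + 21605}{-13134 - 26} = 40893 - \frac{21605}{-13160} = 40893 - 21605 \left(- \frac{1}{13160}\right) = 40893 - - \frac{4321}{2632} = 40893 + \frac{4321}{2632} = \frac{107634697}{2632}$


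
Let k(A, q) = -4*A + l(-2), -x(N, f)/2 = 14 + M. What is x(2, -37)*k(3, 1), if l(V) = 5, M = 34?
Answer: 672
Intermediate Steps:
x(N, f) = -96 (x(N, f) = -2*(14 + 34) = -2*48 = -96)
k(A, q) = 5 - 4*A (k(A, q) = -4*A + 5 = 5 - 4*A)
x(2, -37)*k(3, 1) = -96*(5 - 4*3) = -96*(5 - 12) = -96*(-7) = 672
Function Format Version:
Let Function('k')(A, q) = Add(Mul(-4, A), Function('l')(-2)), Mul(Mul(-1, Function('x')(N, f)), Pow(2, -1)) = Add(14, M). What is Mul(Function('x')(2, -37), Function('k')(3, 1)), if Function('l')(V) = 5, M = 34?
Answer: 672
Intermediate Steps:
Function('x')(N, f) = -96 (Function('x')(N, f) = Mul(-2, Add(14, 34)) = Mul(-2, 48) = -96)
Function('k')(A, q) = Add(5, Mul(-4, A)) (Function('k')(A, q) = Add(Mul(-4, A), 5) = Add(5, Mul(-4, A)))
Mul(Function('x')(2, -37), Function('k')(3, 1)) = Mul(-96, Add(5, Mul(-4, 3))) = Mul(-96, Add(5, -12)) = Mul(-96, -7) = 672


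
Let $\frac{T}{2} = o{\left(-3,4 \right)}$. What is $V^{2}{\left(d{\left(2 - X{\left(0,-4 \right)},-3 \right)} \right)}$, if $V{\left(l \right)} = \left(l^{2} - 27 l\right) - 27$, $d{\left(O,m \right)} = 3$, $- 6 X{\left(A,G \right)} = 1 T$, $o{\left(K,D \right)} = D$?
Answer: $9801$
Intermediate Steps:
$T = 8$ ($T = 2 \cdot 4 = 8$)
$X{\left(A,G \right)} = - \frac{4}{3}$ ($X{\left(A,G \right)} = - \frac{1 \cdot 8}{6} = \left(- \frac{1}{6}\right) 8 = - \frac{4}{3}$)
$V{\left(l \right)} = -27 + l^{2} - 27 l$
$V^{2}{\left(d{\left(2 - X{\left(0,-4 \right)},-3 \right)} \right)} = \left(-27 + 3^{2} - 81\right)^{2} = \left(-27 + 9 - 81\right)^{2} = \left(-99\right)^{2} = 9801$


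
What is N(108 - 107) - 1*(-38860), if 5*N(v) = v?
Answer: 194301/5 ≈ 38860.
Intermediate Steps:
N(v) = v/5
N(108 - 107) - 1*(-38860) = (108 - 107)/5 - 1*(-38860) = (⅕)*1 + 38860 = ⅕ + 38860 = 194301/5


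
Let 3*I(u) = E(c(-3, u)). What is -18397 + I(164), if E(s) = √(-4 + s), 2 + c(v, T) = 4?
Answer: -18397 + I*√2/3 ≈ -18397.0 + 0.4714*I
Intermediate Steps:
c(v, T) = 2 (c(v, T) = -2 + 4 = 2)
I(u) = I*√2/3 (I(u) = √(-4 + 2)/3 = √(-2)/3 = (I*√2)/3 = I*√2/3)
-18397 + I(164) = -18397 + I*√2/3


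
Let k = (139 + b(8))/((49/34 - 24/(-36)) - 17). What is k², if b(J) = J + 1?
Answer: 227889216/2307361 ≈ 98.766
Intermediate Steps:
b(J) = 1 + J
k = -15096/1519 (k = (139 + (1 + 8))/((49/34 - 24/(-36)) - 17) = (139 + 9)/((49*(1/34) - 24*(-1/36)) - 17) = 148/((49/34 + ⅔) - 17) = 148/(215/102 - 17) = 148/(-1519/102) = 148*(-102/1519) = -15096/1519 ≈ -9.9381)
k² = (-15096/1519)² = 227889216/2307361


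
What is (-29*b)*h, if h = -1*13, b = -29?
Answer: -10933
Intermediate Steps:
h = -13
(-29*b)*h = -29*(-29)*(-13) = 841*(-13) = -10933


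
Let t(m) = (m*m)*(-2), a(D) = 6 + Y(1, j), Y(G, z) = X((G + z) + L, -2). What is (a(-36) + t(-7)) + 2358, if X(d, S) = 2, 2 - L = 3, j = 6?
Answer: 2268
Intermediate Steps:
L = -1 (L = 2 - 1*3 = 2 - 3 = -1)
Y(G, z) = 2
a(D) = 8 (a(D) = 6 + 2 = 8)
t(m) = -2*m**2 (t(m) = m**2*(-2) = -2*m**2)
(a(-36) + t(-7)) + 2358 = (8 - 2*(-7)**2) + 2358 = (8 - 2*49) + 2358 = (8 - 98) + 2358 = -90 + 2358 = 2268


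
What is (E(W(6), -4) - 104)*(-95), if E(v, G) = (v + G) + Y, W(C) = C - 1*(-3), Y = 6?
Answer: 8835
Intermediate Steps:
W(C) = 3 + C (W(C) = C + 3 = 3 + C)
E(v, G) = 6 + G + v (E(v, G) = (v + G) + 6 = (G + v) + 6 = 6 + G + v)
(E(W(6), -4) - 104)*(-95) = ((6 - 4 + (3 + 6)) - 104)*(-95) = ((6 - 4 + 9) - 104)*(-95) = (11 - 104)*(-95) = -93*(-95) = 8835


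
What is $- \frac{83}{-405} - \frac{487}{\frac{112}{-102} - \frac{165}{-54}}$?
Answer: $- \frac{60304193}{242595} \approx -248.58$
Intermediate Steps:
$- \frac{83}{-405} - \frac{487}{\frac{112}{-102} - \frac{165}{-54}} = \left(-83\right) \left(- \frac{1}{405}\right) - \frac{487}{112 \left(- \frac{1}{102}\right) - - \frac{55}{18}} = \frac{83}{405} - \frac{487}{- \frac{56}{51} + \frac{55}{18}} = \frac{83}{405} - \frac{487}{\frac{599}{306}} = \frac{83}{405} - \frac{149022}{599} = - \frac{60304193}{242595}$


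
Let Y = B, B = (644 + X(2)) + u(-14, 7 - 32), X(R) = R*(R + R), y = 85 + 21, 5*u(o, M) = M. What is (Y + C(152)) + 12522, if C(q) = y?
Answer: 13275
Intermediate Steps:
u(o, M) = M/5
y = 106
X(R) = 2*R² (X(R) = R*(2*R) = 2*R²)
C(q) = 106
B = 647 (B = (644 + 2*2²) + (7 - 32)/5 = (644 + 2*4) + (⅕)*(-25) = (644 + 8) - 5 = 652 - 5 = 647)
Y = 647
(Y + C(152)) + 12522 = (647 + 106) + 12522 = 753 + 12522 = 13275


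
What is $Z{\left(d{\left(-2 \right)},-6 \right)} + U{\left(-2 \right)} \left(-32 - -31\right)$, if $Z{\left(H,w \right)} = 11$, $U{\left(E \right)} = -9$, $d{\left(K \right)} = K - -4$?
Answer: $20$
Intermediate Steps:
$d{\left(K \right)} = 4 + K$ ($d{\left(K \right)} = K + 4 = 4 + K$)
$Z{\left(d{\left(-2 \right)},-6 \right)} + U{\left(-2 \right)} \left(-32 - -31\right) = 11 - 9 \left(-32 - -31\right) = 11 - 9 \left(-32 + 31\right) = 11 - -9 = 11 + 9 = 20$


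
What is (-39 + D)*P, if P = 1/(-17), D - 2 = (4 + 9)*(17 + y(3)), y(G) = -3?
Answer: -145/17 ≈ -8.5294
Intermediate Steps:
D = 184 (D = 2 + (4 + 9)*(17 - 3) = 2 + 13*14 = 2 + 182 = 184)
P = -1/17 ≈ -0.058824
(-39 + D)*P = (-39 + 184)*(-1/17) = 145*(-1/17) = -145/17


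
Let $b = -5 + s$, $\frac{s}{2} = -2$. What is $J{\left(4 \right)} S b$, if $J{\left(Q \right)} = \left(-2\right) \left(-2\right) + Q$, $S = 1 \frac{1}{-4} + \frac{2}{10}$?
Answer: $\frac{18}{5} \approx 3.6$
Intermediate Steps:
$S = - \frac{1}{20}$ ($S = 1 \left(- \frac{1}{4}\right) + 2 \cdot \frac{1}{10} = - \frac{1}{4} + \frac{1}{5} = - \frac{1}{20} \approx -0.05$)
$s = -4$ ($s = 2 \left(-2\right) = -4$)
$J{\left(Q \right)} = 4 + Q$
$b = -9$ ($b = -5 - 4 = -9$)
$J{\left(4 \right)} S b = \left(4 + 4\right) \left(- \frac{1}{20}\right) \left(-9\right) = 8 \left(- \frac{1}{20}\right) \left(-9\right) = \left(- \frac{2}{5}\right) \left(-9\right) = \frac{18}{5}$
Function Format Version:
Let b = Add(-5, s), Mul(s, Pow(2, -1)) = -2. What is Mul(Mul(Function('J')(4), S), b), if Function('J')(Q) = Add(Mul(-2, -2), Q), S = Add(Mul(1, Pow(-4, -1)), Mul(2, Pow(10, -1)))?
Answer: Rational(18, 5) ≈ 3.6000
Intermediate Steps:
S = Rational(-1, 20) (S = Add(Mul(1, Rational(-1, 4)), Mul(2, Rational(1, 10))) = Add(Rational(-1, 4), Rational(1, 5)) = Rational(-1, 20) ≈ -0.050000)
s = -4 (s = Mul(2, -2) = -4)
Function('J')(Q) = Add(4, Q)
b = -9 (b = Add(-5, -4) = -9)
Mul(Mul(Function('J')(4), S), b) = Mul(Mul(Add(4, 4), Rational(-1, 20)), -9) = Mul(Mul(8, Rational(-1, 20)), -9) = Mul(Rational(-2, 5), -9) = Rational(18, 5)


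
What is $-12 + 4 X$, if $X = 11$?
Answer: $32$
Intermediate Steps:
$-12 + 4 X = -12 + 4 \cdot 11 = -12 + 44 = 32$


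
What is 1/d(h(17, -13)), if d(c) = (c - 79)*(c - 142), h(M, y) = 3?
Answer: 1/10564 ≈ 9.4661e-5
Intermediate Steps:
d(c) = (-142 + c)*(-79 + c) (d(c) = (-79 + c)*(-142 + c) = (-142 + c)*(-79 + c))
1/d(h(17, -13)) = 1/(11218 + 3² - 221*3) = 1/(11218 + 9 - 663) = 1/10564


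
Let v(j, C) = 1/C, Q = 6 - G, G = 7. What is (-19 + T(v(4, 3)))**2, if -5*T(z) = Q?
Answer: 8836/25 ≈ 353.44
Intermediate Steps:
Q = -1 (Q = 6 - 1*7 = 6 - 7 = -1)
T(z) = 1/5 (T(z) = -1/5*(-1) = 1/5)
(-19 + T(v(4, 3)))**2 = (-19 + 1/5)**2 = (-94/5)**2 = 8836/25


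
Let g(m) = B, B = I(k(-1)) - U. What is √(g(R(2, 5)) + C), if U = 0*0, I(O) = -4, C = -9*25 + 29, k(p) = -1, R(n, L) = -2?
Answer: 10*I*√2 ≈ 14.142*I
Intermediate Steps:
C = -196 (C = -225 + 29 = -196)
U = 0
B = -4 (B = -4 - 1*0 = -4 + 0 = -4)
g(m) = -4
√(g(R(2, 5)) + C) = √(-4 - 196) = √(-200) = 10*I*√2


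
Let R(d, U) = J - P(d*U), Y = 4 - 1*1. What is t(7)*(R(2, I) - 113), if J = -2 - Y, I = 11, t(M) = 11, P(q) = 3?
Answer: -1331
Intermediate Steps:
Y = 3 (Y = 4 - 1 = 3)
J = -5 (J = -2 - 1*3 = -2 - 3 = -5)
R(d, U) = -8 (R(d, U) = -5 - 1*3 = -5 - 3 = -8)
t(7)*(R(2, I) - 113) = 11*(-8 - 113) = 11*(-121) = -1331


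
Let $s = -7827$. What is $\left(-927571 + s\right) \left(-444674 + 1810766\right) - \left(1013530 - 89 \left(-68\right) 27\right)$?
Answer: $-1277840901550$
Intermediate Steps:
$\left(-927571 + s\right) \left(-444674 + 1810766\right) - \left(1013530 - 89 \left(-68\right) 27\right) = \left(-927571 - 7827\right) \left(-444674 + 1810766\right) - \left(1013530 - 89 \left(-68\right) 27\right) = \left(-935398\right) 1366092 - 1176934 = -1277839724616 - 1176934 = -1277840901550$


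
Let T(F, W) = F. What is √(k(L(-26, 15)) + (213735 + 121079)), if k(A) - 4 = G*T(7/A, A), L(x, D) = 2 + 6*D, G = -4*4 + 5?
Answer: √708473117/46 ≈ 578.63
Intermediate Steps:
G = -11 (G = -16 + 5 = -11)
k(A) = 4 - 77/A
√(k(L(-26, 15)) + (213735 + 121079)) = √((4 - 77/(2 + 6*15)) + (213735 + 121079)) = √((4 - 77/(2 + 90)) + 334814) = √((4 - 77/92) + 334814) = √(291/92 + 334814) = √(30803179/92) = √708473117/46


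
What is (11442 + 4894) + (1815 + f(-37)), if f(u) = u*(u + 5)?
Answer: 19335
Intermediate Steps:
f(u) = u*(5 + u)
(11442 + 4894) + (1815 + f(-37)) = (11442 + 4894) + (1815 - 37*(5 - 37)) = 16336 + (1815 - 37*(-32)) = 16336 + (1815 + 1184) = 16336 + 2999 = 19335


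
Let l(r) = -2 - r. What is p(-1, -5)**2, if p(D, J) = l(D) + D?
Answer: 4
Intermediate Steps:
p(D, J) = -2 (p(D, J) = (-2 - D) + D = -2)
p(-1, -5)**2 = (-2)**2 = 4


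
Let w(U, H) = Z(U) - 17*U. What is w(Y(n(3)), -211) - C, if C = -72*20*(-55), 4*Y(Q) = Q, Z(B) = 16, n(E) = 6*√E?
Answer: -79184 - 51*√3/2 ≈ -79228.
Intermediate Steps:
Y(Q) = Q/4
w(U, H) = 16 - 17*U
C = 79200 (C = -1440*(-55) = 79200)
w(Y(n(3)), -211) - C = (16 - 17*6*√3/4) - 1*79200 = (16 - 51*√3/2) - 79200 = -79184 - 51*√3/2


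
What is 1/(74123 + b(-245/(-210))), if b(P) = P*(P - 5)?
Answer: 36/2668267 ≈ 1.3492e-5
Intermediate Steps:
b(P) = P*(-5 + P)
1/(74123 + b(-245/(-210))) = 1/(74123 + (-245/(-210))*(-5 - 245/(-210))) = 1/(74123 + (-245*(-1/210))*(-5 - 245*(-1/210))) = 1/(74123 + 7*(-5 + 7/6)/6) = 1/(74123 + (7/6)*(-23/6)) = 1/(74123 - 161/36) = 1/(2668267/36) = 36/2668267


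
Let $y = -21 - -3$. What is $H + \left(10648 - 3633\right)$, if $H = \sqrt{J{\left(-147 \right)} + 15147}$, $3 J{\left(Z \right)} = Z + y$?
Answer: $7015 + 14 \sqrt{77} \approx 7137.9$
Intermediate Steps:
$y = -18$ ($y = -21 + 3 = -18$)
$J{\left(Z \right)} = -6 + \frac{Z}{3}$ ($J{\left(Z \right)} = \frac{Z - 18}{3} = \frac{-18 + Z}{3} = -6 + \frac{Z}{3}$)
$H = 14 \sqrt{77}$ ($H = \sqrt{\left(-6 + \frac{1}{3} \left(-147\right)\right) + 15147} = \sqrt{\left(-6 - 49\right) + 15147} = \sqrt{-55 + 15147} = \sqrt{15092} = 14 \sqrt{77} \approx 122.85$)
$H + \left(10648 - 3633\right) = 14 \sqrt{77} + \left(10648 - 3633\right) = 14 \sqrt{77} + 7015 = 7015 + 14 \sqrt{77}$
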